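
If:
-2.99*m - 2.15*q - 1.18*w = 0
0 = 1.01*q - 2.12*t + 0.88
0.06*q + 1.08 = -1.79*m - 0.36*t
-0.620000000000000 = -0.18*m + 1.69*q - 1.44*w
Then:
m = -0.75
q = 0.46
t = 0.63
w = 1.06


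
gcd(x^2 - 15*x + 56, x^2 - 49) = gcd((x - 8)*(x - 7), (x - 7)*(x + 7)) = x - 7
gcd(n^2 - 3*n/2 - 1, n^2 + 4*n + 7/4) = n + 1/2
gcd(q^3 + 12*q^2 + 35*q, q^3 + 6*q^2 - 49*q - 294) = q + 7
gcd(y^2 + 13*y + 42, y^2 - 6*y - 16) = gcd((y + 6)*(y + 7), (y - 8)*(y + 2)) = 1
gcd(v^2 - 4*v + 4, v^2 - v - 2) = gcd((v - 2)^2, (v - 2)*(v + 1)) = v - 2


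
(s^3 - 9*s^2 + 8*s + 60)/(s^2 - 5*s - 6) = (s^2 - 3*s - 10)/(s + 1)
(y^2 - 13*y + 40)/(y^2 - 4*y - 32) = (y - 5)/(y + 4)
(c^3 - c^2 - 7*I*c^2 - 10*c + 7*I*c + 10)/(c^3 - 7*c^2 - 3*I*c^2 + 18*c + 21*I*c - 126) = (c^3 - c^2*(1 + 7*I) + c*(-10 + 7*I) + 10)/(c^3 - c^2*(7 + 3*I) + 3*c*(6 + 7*I) - 126)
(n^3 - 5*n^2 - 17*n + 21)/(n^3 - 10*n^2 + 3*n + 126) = (n - 1)/(n - 6)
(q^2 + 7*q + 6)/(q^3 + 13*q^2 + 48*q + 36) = 1/(q + 6)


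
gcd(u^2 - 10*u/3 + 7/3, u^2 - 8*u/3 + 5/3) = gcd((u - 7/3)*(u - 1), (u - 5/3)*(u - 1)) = u - 1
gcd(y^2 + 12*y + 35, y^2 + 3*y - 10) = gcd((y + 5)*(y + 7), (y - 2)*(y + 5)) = y + 5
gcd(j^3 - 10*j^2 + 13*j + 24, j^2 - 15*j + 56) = j - 8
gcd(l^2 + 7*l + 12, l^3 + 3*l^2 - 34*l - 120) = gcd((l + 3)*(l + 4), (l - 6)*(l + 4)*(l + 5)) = l + 4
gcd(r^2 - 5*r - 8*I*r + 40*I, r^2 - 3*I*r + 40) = r - 8*I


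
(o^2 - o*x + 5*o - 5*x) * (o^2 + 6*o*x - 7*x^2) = o^4 + 5*o^3*x + 5*o^3 - 13*o^2*x^2 + 25*o^2*x + 7*o*x^3 - 65*o*x^2 + 35*x^3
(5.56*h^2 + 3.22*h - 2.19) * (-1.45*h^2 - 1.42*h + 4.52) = -8.062*h^4 - 12.5642*h^3 + 23.7343*h^2 + 17.6642*h - 9.8988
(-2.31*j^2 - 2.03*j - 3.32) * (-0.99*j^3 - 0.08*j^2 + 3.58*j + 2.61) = 2.2869*j^5 + 2.1945*j^4 - 4.8206*j^3 - 13.0309*j^2 - 17.1839*j - 8.6652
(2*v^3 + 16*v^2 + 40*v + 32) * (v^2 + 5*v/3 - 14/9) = 2*v^5 + 58*v^4/3 + 572*v^3/9 + 664*v^2/9 - 80*v/9 - 448/9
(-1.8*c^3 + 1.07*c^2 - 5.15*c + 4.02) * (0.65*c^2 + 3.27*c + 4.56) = -1.17*c^5 - 5.1905*c^4 - 8.0566*c^3 - 9.3483*c^2 - 10.3386*c + 18.3312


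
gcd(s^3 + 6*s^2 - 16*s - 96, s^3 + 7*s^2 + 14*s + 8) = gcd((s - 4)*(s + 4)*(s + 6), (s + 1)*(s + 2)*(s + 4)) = s + 4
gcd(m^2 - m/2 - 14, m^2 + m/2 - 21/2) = m + 7/2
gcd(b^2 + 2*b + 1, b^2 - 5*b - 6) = b + 1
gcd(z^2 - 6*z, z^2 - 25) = 1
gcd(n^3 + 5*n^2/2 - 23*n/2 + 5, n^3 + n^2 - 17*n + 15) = n + 5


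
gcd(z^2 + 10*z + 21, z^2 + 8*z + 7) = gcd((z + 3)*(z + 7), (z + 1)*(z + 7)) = z + 7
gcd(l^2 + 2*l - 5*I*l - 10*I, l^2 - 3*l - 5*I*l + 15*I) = l - 5*I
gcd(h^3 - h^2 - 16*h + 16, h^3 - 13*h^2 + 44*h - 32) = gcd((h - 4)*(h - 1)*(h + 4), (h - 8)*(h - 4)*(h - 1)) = h^2 - 5*h + 4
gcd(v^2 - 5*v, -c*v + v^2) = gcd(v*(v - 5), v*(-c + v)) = v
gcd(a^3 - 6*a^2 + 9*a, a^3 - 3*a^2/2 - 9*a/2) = a^2 - 3*a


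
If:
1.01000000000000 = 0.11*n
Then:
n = 9.18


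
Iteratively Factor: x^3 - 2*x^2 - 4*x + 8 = (x + 2)*(x^2 - 4*x + 4) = (x - 2)*(x + 2)*(x - 2)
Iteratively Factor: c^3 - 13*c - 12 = (c + 3)*(c^2 - 3*c - 4) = (c + 1)*(c + 3)*(c - 4)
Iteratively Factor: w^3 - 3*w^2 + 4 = (w - 2)*(w^2 - w - 2) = (w - 2)*(w + 1)*(w - 2)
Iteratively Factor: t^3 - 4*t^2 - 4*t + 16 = (t - 2)*(t^2 - 2*t - 8) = (t - 4)*(t - 2)*(t + 2)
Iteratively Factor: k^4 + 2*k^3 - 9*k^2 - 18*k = (k + 3)*(k^3 - k^2 - 6*k) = (k + 2)*(k + 3)*(k^2 - 3*k) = (k - 3)*(k + 2)*(k + 3)*(k)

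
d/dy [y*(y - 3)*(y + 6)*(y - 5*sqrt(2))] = 4*y^3 - 15*sqrt(2)*y^2 + 9*y^2 - 30*sqrt(2)*y - 36*y + 90*sqrt(2)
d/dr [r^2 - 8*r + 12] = 2*r - 8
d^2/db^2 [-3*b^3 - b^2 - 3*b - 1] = -18*b - 2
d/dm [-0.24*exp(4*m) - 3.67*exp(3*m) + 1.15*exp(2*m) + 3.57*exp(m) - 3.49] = (-0.96*exp(3*m) - 11.01*exp(2*m) + 2.3*exp(m) + 3.57)*exp(m)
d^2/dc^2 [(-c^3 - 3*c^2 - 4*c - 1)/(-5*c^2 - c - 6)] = 2*(56*c^3 - 177*c^2 - 237*c + 55)/(125*c^6 + 75*c^5 + 465*c^4 + 181*c^3 + 558*c^2 + 108*c + 216)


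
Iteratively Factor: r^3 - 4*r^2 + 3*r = (r)*(r^2 - 4*r + 3) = r*(r - 1)*(r - 3)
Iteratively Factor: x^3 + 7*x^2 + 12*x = (x + 3)*(x^2 + 4*x) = x*(x + 3)*(x + 4)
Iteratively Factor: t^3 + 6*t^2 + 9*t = (t + 3)*(t^2 + 3*t) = t*(t + 3)*(t + 3)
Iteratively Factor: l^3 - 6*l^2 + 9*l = (l - 3)*(l^2 - 3*l) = l*(l - 3)*(l - 3)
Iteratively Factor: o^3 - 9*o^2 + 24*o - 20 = (o - 2)*(o^2 - 7*o + 10) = (o - 2)^2*(o - 5)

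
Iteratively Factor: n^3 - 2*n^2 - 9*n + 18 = (n - 3)*(n^2 + n - 6) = (n - 3)*(n + 3)*(n - 2)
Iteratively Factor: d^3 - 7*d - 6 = (d - 3)*(d^2 + 3*d + 2) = (d - 3)*(d + 1)*(d + 2)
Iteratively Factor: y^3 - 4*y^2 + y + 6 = (y + 1)*(y^2 - 5*y + 6) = (y - 3)*(y + 1)*(y - 2)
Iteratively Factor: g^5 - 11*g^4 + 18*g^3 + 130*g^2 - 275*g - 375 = (g + 1)*(g^4 - 12*g^3 + 30*g^2 + 100*g - 375) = (g + 1)*(g + 3)*(g^3 - 15*g^2 + 75*g - 125) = (g - 5)*(g + 1)*(g + 3)*(g^2 - 10*g + 25) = (g - 5)^2*(g + 1)*(g + 3)*(g - 5)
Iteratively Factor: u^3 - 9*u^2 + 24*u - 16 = (u - 4)*(u^2 - 5*u + 4) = (u - 4)*(u - 1)*(u - 4)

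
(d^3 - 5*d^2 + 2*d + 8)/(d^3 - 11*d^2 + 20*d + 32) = (d - 2)/(d - 8)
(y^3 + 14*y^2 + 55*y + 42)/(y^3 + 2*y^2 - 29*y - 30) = (y + 7)/(y - 5)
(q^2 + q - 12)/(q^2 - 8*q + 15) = (q + 4)/(q - 5)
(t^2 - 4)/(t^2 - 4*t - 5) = (4 - t^2)/(-t^2 + 4*t + 5)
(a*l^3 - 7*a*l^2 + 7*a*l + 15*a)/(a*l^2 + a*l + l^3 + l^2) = a*(l^2 - 8*l + 15)/(l*(a + l))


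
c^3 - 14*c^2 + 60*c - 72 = (c - 6)^2*(c - 2)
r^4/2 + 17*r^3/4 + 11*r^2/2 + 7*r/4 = r*(r/2 + 1/2)*(r + 1/2)*(r + 7)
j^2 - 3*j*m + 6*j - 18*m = (j + 6)*(j - 3*m)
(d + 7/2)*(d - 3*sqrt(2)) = d^2 - 3*sqrt(2)*d + 7*d/2 - 21*sqrt(2)/2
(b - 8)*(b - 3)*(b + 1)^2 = b^4 - 9*b^3 + 3*b^2 + 37*b + 24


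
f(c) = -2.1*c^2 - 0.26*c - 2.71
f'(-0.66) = 2.51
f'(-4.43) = 18.35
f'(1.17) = -5.17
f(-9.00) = -170.47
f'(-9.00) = 37.54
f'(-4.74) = 19.65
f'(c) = -4.2*c - 0.26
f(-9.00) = -170.47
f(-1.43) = -6.63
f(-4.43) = -42.77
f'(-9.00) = 37.54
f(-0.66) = -3.45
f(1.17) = -5.89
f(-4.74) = -48.66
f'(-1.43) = 5.75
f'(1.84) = -7.99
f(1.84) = -10.30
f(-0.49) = -3.09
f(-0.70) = -3.56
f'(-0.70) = 2.68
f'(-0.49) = 1.80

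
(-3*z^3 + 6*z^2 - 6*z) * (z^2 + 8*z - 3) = -3*z^5 - 18*z^4 + 51*z^3 - 66*z^2 + 18*z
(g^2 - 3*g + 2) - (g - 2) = g^2 - 4*g + 4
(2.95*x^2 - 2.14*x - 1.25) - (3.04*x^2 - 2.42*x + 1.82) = -0.0899999999999999*x^2 + 0.28*x - 3.07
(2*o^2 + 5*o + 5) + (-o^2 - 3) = o^2 + 5*o + 2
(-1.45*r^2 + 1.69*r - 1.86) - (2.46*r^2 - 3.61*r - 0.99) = -3.91*r^2 + 5.3*r - 0.87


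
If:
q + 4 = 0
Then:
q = -4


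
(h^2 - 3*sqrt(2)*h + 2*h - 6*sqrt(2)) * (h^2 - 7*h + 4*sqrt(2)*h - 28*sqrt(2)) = h^4 - 5*h^3 + sqrt(2)*h^3 - 38*h^2 - 5*sqrt(2)*h^2 - 14*sqrt(2)*h + 120*h + 336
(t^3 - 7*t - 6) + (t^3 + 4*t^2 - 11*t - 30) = 2*t^3 + 4*t^2 - 18*t - 36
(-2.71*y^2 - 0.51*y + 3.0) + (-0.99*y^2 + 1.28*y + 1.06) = -3.7*y^2 + 0.77*y + 4.06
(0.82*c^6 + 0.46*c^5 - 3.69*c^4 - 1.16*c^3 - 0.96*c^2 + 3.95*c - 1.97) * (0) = 0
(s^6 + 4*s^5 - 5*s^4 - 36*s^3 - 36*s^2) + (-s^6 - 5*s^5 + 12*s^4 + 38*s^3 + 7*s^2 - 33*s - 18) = -s^5 + 7*s^4 + 2*s^3 - 29*s^2 - 33*s - 18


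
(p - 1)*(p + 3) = p^2 + 2*p - 3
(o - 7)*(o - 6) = o^2 - 13*o + 42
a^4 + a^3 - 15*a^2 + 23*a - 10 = (a - 2)*(a - 1)^2*(a + 5)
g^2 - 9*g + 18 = (g - 6)*(g - 3)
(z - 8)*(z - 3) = z^2 - 11*z + 24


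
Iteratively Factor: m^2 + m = (m)*(m + 1)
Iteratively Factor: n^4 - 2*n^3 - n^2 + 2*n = (n - 2)*(n^3 - n) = n*(n - 2)*(n^2 - 1) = n*(n - 2)*(n - 1)*(n + 1)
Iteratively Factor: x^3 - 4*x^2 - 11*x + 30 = (x - 5)*(x^2 + x - 6) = (x - 5)*(x + 3)*(x - 2)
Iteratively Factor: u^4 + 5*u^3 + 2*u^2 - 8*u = (u - 1)*(u^3 + 6*u^2 + 8*u) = (u - 1)*(u + 2)*(u^2 + 4*u) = u*(u - 1)*(u + 2)*(u + 4)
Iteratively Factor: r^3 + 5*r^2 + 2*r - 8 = (r - 1)*(r^2 + 6*r + 8) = (r - 1)*(r + 2)*(r + 4)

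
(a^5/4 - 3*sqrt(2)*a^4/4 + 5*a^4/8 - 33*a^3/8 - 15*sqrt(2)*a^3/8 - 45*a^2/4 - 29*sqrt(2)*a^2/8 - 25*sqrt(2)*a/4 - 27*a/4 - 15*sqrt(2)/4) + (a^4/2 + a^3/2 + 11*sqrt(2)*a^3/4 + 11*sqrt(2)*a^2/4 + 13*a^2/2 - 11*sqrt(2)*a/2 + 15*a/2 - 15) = a^5/4 - 3*sqrt(2)*a^4/4 + 9*a^4/8 - 29*a^3/8 + 7*sqrt(2)*a^3/8 - 19*a^2/4 - 7*sqrt(2)*a^2/8 - 47*sqrt(2)*a/4 + 3*a/4 - 15 - 15*sqrt(2)/4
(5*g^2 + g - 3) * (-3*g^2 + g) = -15*g^4 + 2*g^3 + 10*g^2 - 3*g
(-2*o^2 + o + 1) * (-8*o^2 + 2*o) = 16*o^4 - 12*o^3 - 6*o^2 + 2*o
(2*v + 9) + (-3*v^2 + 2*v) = -3*v^2 + 4*v + 9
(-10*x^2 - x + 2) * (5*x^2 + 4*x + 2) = -50*x^4 - 45*x^3 - 14*x^2 + 6*x + 4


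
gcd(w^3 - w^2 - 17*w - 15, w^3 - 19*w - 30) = w^2 - 2*w - 15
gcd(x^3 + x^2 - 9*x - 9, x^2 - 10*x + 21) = x - 3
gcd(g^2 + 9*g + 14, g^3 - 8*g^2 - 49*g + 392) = g + 7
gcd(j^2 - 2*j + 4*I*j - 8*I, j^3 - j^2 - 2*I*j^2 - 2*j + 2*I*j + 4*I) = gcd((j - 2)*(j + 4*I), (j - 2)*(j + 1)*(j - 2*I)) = j - 2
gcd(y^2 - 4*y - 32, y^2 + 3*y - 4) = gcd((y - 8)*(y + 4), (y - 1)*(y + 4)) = y + 4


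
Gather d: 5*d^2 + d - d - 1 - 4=5*d^2 - 5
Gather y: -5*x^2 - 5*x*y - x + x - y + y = -5*x^2 - 5*x*y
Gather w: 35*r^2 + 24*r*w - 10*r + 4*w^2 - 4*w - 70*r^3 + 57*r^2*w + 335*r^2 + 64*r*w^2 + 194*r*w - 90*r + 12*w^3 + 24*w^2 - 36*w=-70*r^3 + 370*r^2 - 100*r + 12*w^3 + w^2*(64*r + 28) + w*(57*r^2 + 218*r - 40)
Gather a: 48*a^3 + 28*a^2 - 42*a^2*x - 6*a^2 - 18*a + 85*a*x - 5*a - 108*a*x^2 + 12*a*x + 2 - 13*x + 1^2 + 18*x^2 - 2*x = 48*a^3 + a^2*(22 - 42*x) + a*(-108*x^2 + 97*x - 23) + 18*x^2 - 15*x + 3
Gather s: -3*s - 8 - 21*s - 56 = -24*s - 64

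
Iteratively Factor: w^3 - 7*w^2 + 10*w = (w - 5)*(w^2 - 2*w) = w*(w - 5)*(w - 2)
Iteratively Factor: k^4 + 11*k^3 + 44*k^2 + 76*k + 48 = (k + 4)*(k^3 + 7*k^2 + 16*k + 12) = (k + 2)*(k + 4)*(k^2 + 5*k + 6) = (k + 2)*(k + 3)*(k + 4)*(k + 2)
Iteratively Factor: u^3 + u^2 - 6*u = (u - 2)*(u^2 + 3*u) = u*(u - 2)*(u + 3)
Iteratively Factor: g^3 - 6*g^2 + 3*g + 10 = (g - 2)*(g^2 - 4*g - 5) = (g - 5)*(g - 2)*(g + 1)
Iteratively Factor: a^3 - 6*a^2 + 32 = (a - 4)*(a^2 - 2*a - 8) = (a - 4)*(a + 2)*(a - 4)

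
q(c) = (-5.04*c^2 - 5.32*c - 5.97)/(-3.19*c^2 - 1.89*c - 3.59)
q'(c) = (-10.08*c - 5.32)/(-3.19*c^2 - 1.89*c - 3.59) + (6.38*c + 1.89)*(-5.04*c^2 - 5.32*c - 5.97)/(-3.19*c^2 - 1.89*c - 3.59)^2 = (-7.4452*c^2 - 1.9014*c + 7.8155)/(10.1761*c^4 + 12.0582*c^3 + 26.4763*c^2 + 13.5702*c + 12.8881)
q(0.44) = 1.84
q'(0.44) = 0.22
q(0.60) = 1.87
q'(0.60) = 0.12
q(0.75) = 1.88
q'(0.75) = 0.05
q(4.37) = 1.72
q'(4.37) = -0.03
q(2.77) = 1.78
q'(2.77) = -0.05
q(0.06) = 1.70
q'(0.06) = 0.56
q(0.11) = 1.72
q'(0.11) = 0.51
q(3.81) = 1.74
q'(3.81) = -0.03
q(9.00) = 1.66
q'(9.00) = -0.01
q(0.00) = 1.66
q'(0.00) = 0.61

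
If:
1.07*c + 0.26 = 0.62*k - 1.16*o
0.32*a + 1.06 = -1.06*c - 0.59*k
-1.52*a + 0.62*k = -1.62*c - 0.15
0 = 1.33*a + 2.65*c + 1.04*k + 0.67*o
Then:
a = -3.01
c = -9.13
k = 16.24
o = 16.88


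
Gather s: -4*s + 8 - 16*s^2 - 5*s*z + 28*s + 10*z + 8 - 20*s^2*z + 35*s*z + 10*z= s^2*(-20*z - 16) + s*(30*z + 24) + 20*z + 16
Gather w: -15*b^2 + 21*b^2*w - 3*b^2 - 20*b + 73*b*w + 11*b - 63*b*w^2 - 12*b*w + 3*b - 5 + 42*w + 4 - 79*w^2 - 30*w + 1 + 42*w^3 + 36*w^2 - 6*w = -18*b^2 - 6*b + 42*w^3 + w^2*(-63*b - 43) + w*(21*b^2 + 61*b + 6)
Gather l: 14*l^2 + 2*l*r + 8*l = 14*l^2 + l*(2*r + 8)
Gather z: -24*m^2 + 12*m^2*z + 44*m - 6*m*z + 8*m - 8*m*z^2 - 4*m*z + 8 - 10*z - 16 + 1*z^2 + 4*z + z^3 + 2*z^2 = -24*m^2 + 52*m + z^3 + z^2*(3 - 8*m) + z*(12*m^2 - 10*m - 6) - 8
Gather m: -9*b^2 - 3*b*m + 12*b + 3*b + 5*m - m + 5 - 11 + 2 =-9*b^2 + 15*b + m*(4 - 3*b) - 4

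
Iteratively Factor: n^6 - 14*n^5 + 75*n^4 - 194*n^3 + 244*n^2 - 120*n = (n - 2)*(n^5 - 12*n^4 + 51*n^3 - 92*n^2 + 60*n) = (n - 2)^2*(n^4 - 10*n^3 + 31*n^2 - 30*n) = (n - 2)^3*(n^3 - 8*n^2 + 15*n) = n*(n - 2)^3*(n^2 - 8*n + 15) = n*(n - 5)*(n - 2)^3*(n - 3)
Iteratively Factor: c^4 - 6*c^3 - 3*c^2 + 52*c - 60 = (c - 5)*(c^3 - c^2 - 8*c + 12) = (c - 5)*(c - 2)*(c^2 + c - 6) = (c - 5)*(c - 2)*(c + 3)*(c - 2)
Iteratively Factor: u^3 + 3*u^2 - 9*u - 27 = (u + 3)*(u^2 - 9) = (u + 3)^2*(u - 3)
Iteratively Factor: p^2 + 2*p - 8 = (p - 2)*(p + 4)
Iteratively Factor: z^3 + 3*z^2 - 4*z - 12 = (z - 2)*(z^2 + 5*z + 6) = (z - 2)*(z + 3)*(z + 2)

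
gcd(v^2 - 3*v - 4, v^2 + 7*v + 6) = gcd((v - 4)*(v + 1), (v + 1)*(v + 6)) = v + 1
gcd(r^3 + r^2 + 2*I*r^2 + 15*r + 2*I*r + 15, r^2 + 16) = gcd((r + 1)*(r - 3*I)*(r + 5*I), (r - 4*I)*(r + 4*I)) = 1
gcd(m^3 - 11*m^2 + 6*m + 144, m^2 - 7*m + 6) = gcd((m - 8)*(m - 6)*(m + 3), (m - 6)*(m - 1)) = m - 6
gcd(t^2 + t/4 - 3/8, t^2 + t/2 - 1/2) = t - 1/2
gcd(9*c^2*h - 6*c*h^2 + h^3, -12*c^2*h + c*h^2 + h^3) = 3*c*h - h^2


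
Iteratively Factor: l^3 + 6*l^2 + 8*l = (l + 2)*(l^2 + 4*l) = (l + 2)*(l + 4)*(l)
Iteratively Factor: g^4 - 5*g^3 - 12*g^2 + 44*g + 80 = (g + 2)*(g^3 - 7*g^2 + 2*g + 40) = (g + 2)^2*(g^2 - 9*g + 20) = (g - 5)*(g + 2)^2*(g - 4)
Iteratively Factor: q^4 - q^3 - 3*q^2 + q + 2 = (q + 1)*(q^3 - 2*q^2 - q + 2) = (q + 1)^2*(q^2 - 3*q + 2) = (q - 1)*(q + 1)^2*(q - 2)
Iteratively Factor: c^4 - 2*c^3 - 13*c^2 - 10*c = (c + 1)*(c^3 - 3*c^2 - 10*c) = c*(c + 1)*(c^2 - 3*c - 10) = c*(c + 1)*(c + 2)*(c - 5)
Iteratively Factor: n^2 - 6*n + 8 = (n - 2)*(n - 4)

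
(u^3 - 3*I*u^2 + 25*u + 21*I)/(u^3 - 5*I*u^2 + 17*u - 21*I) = (u + I)/(u - I)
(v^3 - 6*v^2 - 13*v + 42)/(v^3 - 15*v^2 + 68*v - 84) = (v + 3)/(v - 6)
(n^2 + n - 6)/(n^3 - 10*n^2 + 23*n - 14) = (n + 3)/(n^2 - 8*n + 7)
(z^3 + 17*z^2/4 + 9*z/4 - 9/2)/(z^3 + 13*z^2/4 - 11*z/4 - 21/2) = (4*z - 3)/(4*z - 7)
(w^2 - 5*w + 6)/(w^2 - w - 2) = (w - 3)/(w + 1)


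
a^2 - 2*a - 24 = (a - 6)*(a + 4)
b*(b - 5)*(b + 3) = b^3 - 2*b^2 - 15*b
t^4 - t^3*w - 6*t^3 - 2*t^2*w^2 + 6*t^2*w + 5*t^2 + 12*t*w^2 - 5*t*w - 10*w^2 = (t - 5)*(t - 1)*(t - 2*w)*(t + w)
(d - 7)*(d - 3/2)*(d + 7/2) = d^3 - 5*d^2 - 77*d/4 + 147/4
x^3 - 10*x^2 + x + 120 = (x - 8)*(x - 5)*(x + 3)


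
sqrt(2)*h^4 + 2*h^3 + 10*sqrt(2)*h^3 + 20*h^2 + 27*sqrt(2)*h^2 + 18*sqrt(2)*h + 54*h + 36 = (h + 3)*(h + 6)*(h + sqrt(2))*(sqrt(2)*h + sqrt(2))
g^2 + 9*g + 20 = (g + 4)*(g + 5)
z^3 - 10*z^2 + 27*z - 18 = (z - 6)*(z - 3)*(z - 1)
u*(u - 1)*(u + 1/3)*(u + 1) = u^4 + u^3/3 - u^2 - u/3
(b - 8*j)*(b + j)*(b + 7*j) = b^3 - 57*b*j^2 - 56*j^3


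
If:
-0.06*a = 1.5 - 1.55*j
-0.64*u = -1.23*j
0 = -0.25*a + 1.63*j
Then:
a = 8.44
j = 1.29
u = 2.49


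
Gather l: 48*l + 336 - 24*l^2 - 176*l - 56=-24*l^2 - 128*l + 280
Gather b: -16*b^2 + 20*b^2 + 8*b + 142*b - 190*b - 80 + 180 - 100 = 4*b^2 - 40*b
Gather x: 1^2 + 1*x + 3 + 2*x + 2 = 3*x + 6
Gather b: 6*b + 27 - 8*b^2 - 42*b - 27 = -8*b^2 - 36*b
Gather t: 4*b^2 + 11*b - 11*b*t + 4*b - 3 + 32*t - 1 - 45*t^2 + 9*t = 4*b^2 + 15*b - 45*t^2 + t*(41 - 11*b) - 4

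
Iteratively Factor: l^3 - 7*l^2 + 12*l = (l - 4)*(l^2 - 3*l) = l*(l - 4)*(l - 3)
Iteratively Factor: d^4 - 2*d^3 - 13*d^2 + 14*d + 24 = (d + 1)*(d^3 - 3*d^2 - 10*d + 24) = (d - 2)*(d + 1)*(d^2 - d - 12) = (d - 2)*(d + 1)*(d + 3)*(d - 4)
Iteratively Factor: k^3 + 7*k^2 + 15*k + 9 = (k + 3)*(k^2 + 4*k + 3) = (k + 1)*(k + 3)*(k + 3)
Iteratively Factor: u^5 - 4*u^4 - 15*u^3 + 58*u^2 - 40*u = (u - 2)*(u^4 - 2*u^3 - 19*u^2 + 20*u) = (u - 2)*(u + 4)*(u^3 - 6*u^2 + 5*u) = u*(u - 2)*(u + 4)*(u^2 - 6*u + 5) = u*(u - 2)*(u - 1)*(u + 4)*(u - 5)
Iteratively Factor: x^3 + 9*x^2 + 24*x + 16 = (x + 4)*(x^2 + 5*x + 4) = (x + 4)^2*(x + 1)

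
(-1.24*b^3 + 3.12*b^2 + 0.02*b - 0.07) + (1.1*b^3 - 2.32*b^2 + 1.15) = -0.14*b^3 + 0.8*b^2 + 0.02*b + 1.08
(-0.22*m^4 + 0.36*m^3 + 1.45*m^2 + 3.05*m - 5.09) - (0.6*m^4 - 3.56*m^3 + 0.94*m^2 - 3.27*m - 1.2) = -0.82*m^4 + 3.92*m^3 + 0.51*m^2 + 6.32*m - 3.89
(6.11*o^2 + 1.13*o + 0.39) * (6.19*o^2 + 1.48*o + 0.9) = 37.8209*o^4 + 16.0375*o^3 + 9.5855*o^2 + 1.5942*o + 0.351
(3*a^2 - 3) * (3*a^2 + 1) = 9*a^4 - 6*a^2 - 3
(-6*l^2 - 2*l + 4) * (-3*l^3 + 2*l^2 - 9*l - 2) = 18*l^5 - 6*l^4 + 38*l^3 + 38*l^2 - 32*l - 8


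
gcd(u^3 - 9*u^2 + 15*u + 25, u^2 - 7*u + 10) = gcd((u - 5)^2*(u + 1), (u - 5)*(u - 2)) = u - 5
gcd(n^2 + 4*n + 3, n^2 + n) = n + 1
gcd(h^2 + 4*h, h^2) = h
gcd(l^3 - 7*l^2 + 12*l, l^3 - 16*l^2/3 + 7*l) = l^2 - 3*l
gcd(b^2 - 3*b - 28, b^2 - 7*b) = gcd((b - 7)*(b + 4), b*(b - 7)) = b - 7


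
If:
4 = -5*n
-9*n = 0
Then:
No Solution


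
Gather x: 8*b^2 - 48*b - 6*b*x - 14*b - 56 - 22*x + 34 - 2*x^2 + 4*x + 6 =8*b^2 - 62*b - 2*x^2 + x*(-6*b - 18) - 16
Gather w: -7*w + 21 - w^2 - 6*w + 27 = -w^2 - 13*w + 48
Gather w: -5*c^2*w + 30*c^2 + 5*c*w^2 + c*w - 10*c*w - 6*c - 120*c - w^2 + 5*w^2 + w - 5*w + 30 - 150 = 30*c^2 - 126*c + w^2*(5*c + 4) + w*(-5*c^2 - 9*c - 4) - 120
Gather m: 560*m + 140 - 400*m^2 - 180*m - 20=-400*m^2 + 380*m + 120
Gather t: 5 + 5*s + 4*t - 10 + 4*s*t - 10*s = -5*s + t*(4*s + 4) - 5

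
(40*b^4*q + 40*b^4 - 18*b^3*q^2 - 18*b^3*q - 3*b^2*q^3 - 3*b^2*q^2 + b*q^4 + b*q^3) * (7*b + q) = 280*b^5*q + 280*b^5 - 86*b^4*q^2 - 86*b^4*q - 39*b^3*q^3 - 39*b^3*q^2 + 4*b^2*q^4 + 4*b^2*q^3 + b*q^5 + b*q^4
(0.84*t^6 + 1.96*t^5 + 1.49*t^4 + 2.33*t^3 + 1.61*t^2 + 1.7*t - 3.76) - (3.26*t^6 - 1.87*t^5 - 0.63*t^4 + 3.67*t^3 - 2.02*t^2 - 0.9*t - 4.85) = -2.42*t^6 + 3.83*t^5 + 2.12*t^4 - 1.34*t^3 + 3.63*t^2 + 2.6*t + 1.09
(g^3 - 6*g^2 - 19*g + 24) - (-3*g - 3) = g^3 - 6*g^2 - 16*g + 27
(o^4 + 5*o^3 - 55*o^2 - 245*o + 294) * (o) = o^5 + 5*o^4 - 55*o^3 - 245*o^2 + 294*o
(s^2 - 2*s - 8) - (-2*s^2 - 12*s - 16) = 3*s^2 + 10*s + 8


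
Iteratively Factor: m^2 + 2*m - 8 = (m - 2)*(m + 4)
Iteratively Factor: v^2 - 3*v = (v - 3)*(v)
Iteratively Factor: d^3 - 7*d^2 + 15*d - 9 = (d - 3)*(d^2 - 4*d + 3) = (d - 3)*(d - 1)*(d - 3)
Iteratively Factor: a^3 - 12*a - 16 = (a + 2)*(a^2 - 2*a - 8) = (a + 2)^2*(a - 4)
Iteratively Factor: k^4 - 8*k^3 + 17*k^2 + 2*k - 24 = (k - 2)*(k^3 - 6*k^2 + 5*k + 12) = (k - 3)*(k - 2)*(k^2 - 3*k - 4) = (k - 3)*(k - 2)*(k + 1)*(k - 4)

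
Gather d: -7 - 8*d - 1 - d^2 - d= -d^2 - 9*d - 8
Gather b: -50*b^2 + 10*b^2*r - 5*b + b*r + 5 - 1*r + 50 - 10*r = b^2*(10*r - 50) + b*(r - 5) - 11*r + 55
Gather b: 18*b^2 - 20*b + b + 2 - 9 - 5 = 18*b^2 - 19*b - 12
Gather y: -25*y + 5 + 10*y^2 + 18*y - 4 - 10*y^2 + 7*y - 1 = 0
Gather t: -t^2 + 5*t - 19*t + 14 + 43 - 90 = -t^2 - 14*t - 33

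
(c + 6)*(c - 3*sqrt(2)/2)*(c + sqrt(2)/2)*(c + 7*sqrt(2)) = c^4 + 6*c^3 + 6*sqrt(2)*c^3 - 31*c^2/2 + 36*sqrt(2)*c^2 - 93*c - 21*sqrt(2)*c/2 - 63*sqrt(2)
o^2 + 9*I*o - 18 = (o + 3*I)*(o + 6*I)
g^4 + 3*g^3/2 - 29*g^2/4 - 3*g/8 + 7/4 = (g - 2)*(g - 1/2)*(g + 1/2)*(g + 7/2)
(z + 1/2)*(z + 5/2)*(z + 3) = z^3 + 6*z^2 + 41*z/4 + 15/4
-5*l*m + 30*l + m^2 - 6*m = (-5*l + m)*(m - 6)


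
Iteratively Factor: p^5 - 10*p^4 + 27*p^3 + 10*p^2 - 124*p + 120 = (p - 2)*(p^4 - 8*p^3 + 11*p^2 + 32*p - 60) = (p - 5)*(p - 2)*(p^3 - 3*p^2 - 4*p + 12) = (p - 5)*(p - 2)*(p + 2)*(p^2 - 5*p + 6) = (p - 5)*(p - 2)^2*(p + 2)*(p - 3)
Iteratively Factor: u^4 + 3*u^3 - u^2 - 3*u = (u - 1)*(u^3 + 4*u^2 + 3*u) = (u - 1)*(u + 3)*(u^2 + u) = u*(u - 1)*(u + 3)*(u + 1)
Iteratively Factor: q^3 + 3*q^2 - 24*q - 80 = (q - 5)*(q^2 + 8*q + 16) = (q - 5)*(q + 4)*(q + 4)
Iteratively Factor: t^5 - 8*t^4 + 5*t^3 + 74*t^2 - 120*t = (t - 5)*(t^4 - 3*t^3 - 10*t^2 + 24*t) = (t - 5)*(t - 4)*(t^3 + t^2 - 6*t) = (t - 5)*(t - 4)*(t + 3)*(t^2 - 2*t) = (t - 5)*(t - 4)*(t - 2)*(t + 3)*(t)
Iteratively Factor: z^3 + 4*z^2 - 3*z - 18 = (z + 3)*(z^2 + z - 6) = (z + 3)^2*(z - 2)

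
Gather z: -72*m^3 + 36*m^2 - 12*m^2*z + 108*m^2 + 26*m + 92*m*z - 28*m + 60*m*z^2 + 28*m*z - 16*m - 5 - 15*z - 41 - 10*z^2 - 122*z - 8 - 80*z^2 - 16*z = -72*m^3 + 144*m^2 - 18*m + z^2*(60*m - 90) + z*(-12*m^2 + 120*m - 153) - 54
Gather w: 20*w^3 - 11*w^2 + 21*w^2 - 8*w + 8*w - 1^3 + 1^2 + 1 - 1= 20*w^3 + 10*w^2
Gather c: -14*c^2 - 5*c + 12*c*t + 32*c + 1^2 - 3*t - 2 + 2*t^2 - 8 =-14*c^2 + c*(12*t + 27) + 2*t^2 - 3*t - 9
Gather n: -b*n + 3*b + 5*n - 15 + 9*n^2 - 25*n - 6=3*b + 9*n^2 + n*(-b - 20) - 21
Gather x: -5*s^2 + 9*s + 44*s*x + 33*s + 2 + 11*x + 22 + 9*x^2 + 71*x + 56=-5*s^2 + 42*s + 9*x^2 + x*(44*s + 82) + 80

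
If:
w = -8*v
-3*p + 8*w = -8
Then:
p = 8*w/3 + 8/3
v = -w/8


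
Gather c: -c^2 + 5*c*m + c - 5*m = -c^2 + c*(5*m + 1) - 5*m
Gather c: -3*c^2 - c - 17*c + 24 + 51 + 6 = -3*c^2 - 18*c + 81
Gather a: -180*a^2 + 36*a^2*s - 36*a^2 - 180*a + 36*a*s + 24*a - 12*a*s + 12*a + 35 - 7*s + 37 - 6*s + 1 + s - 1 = a^2*(36*s - 216) + a*(24*s - 144) - 12*s + 72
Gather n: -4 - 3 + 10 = 3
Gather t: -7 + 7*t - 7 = 7*t - 14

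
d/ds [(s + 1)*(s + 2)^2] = (s + 2)*(3*s + 4)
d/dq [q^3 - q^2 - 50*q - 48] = 3*q^2 - 2*q - 50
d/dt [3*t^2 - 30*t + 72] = 6*t - 30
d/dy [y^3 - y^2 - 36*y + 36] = 3*y^2 - 2*y - 36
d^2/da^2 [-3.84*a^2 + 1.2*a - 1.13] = -7.68000000000000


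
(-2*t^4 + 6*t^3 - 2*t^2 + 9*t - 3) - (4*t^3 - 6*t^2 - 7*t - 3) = -2*t^4 + 2*t^3 + 4*t^2 + 16*t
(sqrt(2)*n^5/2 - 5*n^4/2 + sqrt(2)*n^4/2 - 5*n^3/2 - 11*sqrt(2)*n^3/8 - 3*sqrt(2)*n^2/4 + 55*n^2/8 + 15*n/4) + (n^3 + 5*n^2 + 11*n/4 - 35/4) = sqrt(2)*n^5/2 - 5*n^4/2 + sqrt(2)*n^4/2 - 11*sqrt(2)*n^3/8 - 3*n^3/2 - 3*sqrt(2)*n^2/4 + 95*n^2/8 + 13*n/2 - 35/4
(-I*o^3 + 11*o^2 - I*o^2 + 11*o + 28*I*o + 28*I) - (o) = -I*o^3 + 11*o^2 - I*o^2 + 10*o + 28*I*o + 28*I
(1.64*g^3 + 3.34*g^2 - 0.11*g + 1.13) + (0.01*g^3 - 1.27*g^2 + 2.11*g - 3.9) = 1.65*g^3 + 2.07*g^2 + 2.0*g - 2.77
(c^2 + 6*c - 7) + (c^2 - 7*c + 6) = 2*c^2 - c - 1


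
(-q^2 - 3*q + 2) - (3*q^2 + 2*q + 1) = -4*q^2 - 5*q + 1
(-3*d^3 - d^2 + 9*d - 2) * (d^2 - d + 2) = -3*d^5 + 2*d^4 + 4*d^3 - 13*d^2 + 20*d - 4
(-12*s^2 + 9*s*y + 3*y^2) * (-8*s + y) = 96*s^3 - 84*s^2*y - 15*s*y^2 + 3*y^3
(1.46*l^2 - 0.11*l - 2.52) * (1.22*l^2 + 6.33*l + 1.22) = 1.7812*l^4 + 9.1076*l^3 - 1.9895*l^2 - 16.0858*l - 3.0744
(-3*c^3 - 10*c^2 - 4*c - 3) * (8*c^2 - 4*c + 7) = -24*c^5 - 68*c^4 - 13*c^3 - 78*c^2 - 16*c - 21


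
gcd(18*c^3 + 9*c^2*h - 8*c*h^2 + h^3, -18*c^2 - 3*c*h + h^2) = 6*c - h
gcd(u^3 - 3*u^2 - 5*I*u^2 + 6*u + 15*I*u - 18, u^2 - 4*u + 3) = u - 3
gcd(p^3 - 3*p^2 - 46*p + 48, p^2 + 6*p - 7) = p - 1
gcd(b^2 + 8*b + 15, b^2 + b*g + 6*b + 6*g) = 1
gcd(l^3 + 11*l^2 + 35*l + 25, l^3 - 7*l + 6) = 1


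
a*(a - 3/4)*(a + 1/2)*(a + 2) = a^4 + 7*a^3/4 - 7*a^2/8 - 3*a/4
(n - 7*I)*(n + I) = n^2 - 6*I*n + 7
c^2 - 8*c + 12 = (c - 6)*(c - 2)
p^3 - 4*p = p*(p - 2)*(p + 2)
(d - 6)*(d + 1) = d^2 - 5*d - 6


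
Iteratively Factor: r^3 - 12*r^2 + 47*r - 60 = (r - 4)*(r^2 - 8*r + 15) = (r - 4)*(r - 3)*(r - 5)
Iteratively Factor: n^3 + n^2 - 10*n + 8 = (n + 4)*(n^2 - 3*n + 2) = (n - 1)*(n + 4)*(n - 2)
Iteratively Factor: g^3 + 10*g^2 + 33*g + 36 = (g + 4)*(g^2 + 6*g + 9) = (g + 3)*(g + 4)*(g + 3)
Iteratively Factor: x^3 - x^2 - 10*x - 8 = (x - 4)*(x^2 + 3*x + 2) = (x - 4)*(x + 2)*(x + 1)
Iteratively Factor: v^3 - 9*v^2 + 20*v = (v - 4)*(v^2 - 5*v) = v*(v - 4)*(v - 5)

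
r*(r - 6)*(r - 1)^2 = r^4 - 8*r^3 + 13*r^2 - 6*r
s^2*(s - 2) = s^3 - 2*s^2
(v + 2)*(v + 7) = v^2 + 9*v + 14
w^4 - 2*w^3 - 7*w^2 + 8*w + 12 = (w - 3)*(w - 2)*(w + 1)*(w + 2)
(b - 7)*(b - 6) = b^2 - 13*b + 42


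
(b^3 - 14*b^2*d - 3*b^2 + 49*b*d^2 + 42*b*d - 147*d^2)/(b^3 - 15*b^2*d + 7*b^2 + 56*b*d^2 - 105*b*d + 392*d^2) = (b^2 - 7*b*d - 3*b + 21*d)/(b^2 - 8*b*d + 7*b - 56*d)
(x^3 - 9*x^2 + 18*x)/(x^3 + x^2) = (x^2 - 9*x + 18)/(x*(x + 1))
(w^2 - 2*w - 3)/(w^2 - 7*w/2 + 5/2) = 2*(w^2 - 2*w - 3)/(2*w^2 - 7*w + 5)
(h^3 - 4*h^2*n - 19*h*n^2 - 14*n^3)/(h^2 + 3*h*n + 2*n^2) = h - 7*n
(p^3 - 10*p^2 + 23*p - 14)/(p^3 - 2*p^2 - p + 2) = (p - 7)/(p + 1)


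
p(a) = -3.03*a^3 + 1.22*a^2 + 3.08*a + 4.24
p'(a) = -9.09*a^2 + 2.44*a + 3.08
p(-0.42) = 3.39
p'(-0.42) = 0.45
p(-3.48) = 135.99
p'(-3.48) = -115.49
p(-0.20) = 3.70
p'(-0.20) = 2.23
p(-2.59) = 57.09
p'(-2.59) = -64.22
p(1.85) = -5.07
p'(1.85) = -23.52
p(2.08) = -11.34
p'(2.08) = -31.17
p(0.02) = 4.30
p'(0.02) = 3.13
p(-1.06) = 5.95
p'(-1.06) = -9.72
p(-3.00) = 87.79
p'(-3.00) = -86.05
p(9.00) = -2078.09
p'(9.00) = -711.25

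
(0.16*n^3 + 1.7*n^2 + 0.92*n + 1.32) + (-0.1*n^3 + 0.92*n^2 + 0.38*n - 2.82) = 0.06*n^3 + 2.62*n^2 + 1.3*n - 1.5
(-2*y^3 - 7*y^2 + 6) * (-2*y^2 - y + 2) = 4*y^5 + 16*y^4 + 3*y^3 - 26*y^2 - 6*y + 12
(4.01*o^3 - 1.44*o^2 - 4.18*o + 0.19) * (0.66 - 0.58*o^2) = -2.3258*o^5 + 0.8352*o^4 + 5.071*o^3 - 1.0606*o^2 - 2.7588*o + 0.1254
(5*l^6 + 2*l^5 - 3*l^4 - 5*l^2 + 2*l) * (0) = 0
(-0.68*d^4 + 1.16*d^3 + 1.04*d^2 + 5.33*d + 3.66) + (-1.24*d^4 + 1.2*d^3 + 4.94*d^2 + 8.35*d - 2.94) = -1.92*d^4 + 2.36*d^3 + 5.98*d^2 + 13.68*d + 0.72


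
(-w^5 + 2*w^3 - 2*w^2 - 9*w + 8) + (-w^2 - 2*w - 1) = -w^5 + 2*w^3 - 3*w^2 - 11*w + 7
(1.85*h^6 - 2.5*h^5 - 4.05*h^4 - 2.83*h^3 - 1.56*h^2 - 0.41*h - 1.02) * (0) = 0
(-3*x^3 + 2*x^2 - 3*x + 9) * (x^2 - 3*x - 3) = -3*x^5 + 11*x^4 + 12*x^2 - 18*x - 27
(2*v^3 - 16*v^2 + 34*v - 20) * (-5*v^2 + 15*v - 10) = -10*v^5 + 110*v^4 - 430*v^3 + 770*v^2 - 640*v + 200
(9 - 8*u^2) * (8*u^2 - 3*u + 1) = -64*u^4 + 24*u^3 + 64*u^2 - 27*u + 9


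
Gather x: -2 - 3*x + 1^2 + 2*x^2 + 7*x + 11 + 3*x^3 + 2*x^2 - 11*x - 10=3*x^3 + 4*x^2 - 7*x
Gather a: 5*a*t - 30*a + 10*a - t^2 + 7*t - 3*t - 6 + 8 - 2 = a*(5*t - 20) - t^2 + 4*t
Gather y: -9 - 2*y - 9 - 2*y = -4*y - 18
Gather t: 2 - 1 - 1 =0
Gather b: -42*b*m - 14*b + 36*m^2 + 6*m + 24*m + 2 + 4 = b*(-42*m - 14) + 36*m^2 + 30*m + 6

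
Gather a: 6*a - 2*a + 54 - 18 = 4*a + 36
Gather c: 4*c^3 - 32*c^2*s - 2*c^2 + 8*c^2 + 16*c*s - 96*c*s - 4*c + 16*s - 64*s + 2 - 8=4*c^3 + c^2*(6 - 32*s) + c*(-80*s - 4) - 48*s - 6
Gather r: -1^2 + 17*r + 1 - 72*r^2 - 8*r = -72*r^2 + 9*r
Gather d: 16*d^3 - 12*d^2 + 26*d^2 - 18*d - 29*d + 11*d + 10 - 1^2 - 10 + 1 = 16*d^3 + 14*d^2 - 36*d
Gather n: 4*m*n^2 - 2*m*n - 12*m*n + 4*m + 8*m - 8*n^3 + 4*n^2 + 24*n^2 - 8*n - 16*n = 12*m - 8*n^3 + n^2*(4*m + 28) + n*(-14*m - 24)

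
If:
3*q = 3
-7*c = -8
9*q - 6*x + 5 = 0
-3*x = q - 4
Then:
No Solution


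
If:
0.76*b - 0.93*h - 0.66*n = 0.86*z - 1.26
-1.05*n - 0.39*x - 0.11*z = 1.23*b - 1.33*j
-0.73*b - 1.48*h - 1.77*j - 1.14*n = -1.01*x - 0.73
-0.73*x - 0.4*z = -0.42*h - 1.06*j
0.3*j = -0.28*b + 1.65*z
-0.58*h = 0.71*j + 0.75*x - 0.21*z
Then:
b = -1.40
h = -1.54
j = 0.83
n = 2.57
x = 0.37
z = -0.09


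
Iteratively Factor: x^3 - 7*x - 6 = (x + 1)*(x^2 - x - 6) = (x - 3)*(x + 1)*(x + 2)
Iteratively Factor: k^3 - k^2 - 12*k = (k - 4)*(k^2 + 3*k) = k*(k - 4)*(k + 3)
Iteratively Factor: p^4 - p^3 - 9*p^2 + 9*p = (p - 1)*(p^3 - 9*p) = (p - 3)*(p - 1)*(p^2 + 3*p) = p*(p - 3)*(p - 1)*(p + 3)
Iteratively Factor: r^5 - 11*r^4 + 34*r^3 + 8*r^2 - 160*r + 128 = (r - 4)*(r^4 - 7*r^3 + 6*r^2 + 32*r - 32) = (r - 4)*(r + 2)*(r^3 - 9*r^2 + 24*r - 16) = (r - 4)^2*(r + 2)*(r^2 - 5*r + 4) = (r - 4)^2*(r - 1)*(r + 2)*(r - 4)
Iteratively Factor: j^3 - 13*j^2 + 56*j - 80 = (j - 4)*(j^2 - 9*j + 20) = (j - 5)*(j - 4)*(j - 4)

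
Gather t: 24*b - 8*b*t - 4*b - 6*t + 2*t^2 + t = 20*b + 2*t^2 + t*(-8*b - 5)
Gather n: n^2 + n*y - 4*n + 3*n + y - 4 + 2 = n^2 + n*(y - 1) + y - 2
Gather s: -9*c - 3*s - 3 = -9*c - 3*s - 3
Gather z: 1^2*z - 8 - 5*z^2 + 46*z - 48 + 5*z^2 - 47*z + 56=0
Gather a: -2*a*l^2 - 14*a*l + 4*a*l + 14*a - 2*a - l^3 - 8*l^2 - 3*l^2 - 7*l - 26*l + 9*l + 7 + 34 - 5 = a*(-2*l^2 - 10*l + 12) - l^3 - 11*l^2 - 24*l + 36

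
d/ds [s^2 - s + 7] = 2*s - 1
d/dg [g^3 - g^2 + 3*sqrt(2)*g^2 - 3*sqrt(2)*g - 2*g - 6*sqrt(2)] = 3*g^2 - 2*g + 6*sqrt(2)*g - 3*sqrt(2) - 2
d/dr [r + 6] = 1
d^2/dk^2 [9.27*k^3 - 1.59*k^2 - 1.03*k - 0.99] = 55.62*k - 3.18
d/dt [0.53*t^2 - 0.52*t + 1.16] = 1.06*t - 0.52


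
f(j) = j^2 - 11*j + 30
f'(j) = 2*j - 11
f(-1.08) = 43.05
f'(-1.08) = -13.16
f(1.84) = 13.15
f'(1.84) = -7.32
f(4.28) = 1.24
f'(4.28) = -2.44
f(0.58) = 23.96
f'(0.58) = -9.84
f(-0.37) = 34.21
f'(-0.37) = -11.74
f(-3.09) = 73.54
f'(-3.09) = -17.18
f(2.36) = 9.61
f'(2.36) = -6.28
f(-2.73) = 67.48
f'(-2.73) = -16.46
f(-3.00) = 72.00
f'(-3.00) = -17.00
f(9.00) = 12.00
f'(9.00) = 7.00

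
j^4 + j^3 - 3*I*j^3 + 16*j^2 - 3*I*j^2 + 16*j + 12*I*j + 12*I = (j - 6*I)*(j + 2*I)*(-I*j + 1)*(I*j + I)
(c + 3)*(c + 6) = c^2 + 9*c + 18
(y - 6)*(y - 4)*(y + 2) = y^3 - 8*y^2 + 4*y + 48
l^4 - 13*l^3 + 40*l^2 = l^2*(l - 8)*(l - 5)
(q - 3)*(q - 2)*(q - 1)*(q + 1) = q^4 - 5*q^3 + 5*q^2 + 5*q - 6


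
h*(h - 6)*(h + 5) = h^3 - h^2 - 30*h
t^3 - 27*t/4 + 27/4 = (t - 3/2)^2*(t + 3)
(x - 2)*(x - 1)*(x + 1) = x^3 - 2*x^2 - x + 2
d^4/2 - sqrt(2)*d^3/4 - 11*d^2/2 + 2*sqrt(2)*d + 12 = (d/2 + sqrt(2))*(d - 2*sqrt(2))*(d - 3*sqrt(2)/2)*(d + sqrt(2))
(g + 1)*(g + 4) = g^2 + 5*g + 4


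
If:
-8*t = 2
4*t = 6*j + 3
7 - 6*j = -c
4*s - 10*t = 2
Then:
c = -11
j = -2/3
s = -1/8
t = -1/4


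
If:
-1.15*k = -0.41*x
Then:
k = 0.356521739130435*x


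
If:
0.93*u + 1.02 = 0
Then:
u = -1.10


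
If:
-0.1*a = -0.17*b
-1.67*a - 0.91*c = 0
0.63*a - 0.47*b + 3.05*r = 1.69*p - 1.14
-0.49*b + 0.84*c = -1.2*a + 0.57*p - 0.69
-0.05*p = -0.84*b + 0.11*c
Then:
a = 0.08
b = 0.05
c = -0.15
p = 1.12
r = 0.24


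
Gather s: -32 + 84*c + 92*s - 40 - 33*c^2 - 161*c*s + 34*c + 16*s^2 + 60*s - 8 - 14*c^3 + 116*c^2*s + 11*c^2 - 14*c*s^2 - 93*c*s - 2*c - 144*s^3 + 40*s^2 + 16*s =-14*c^3 - 22*c^2 + 116*c - 144*s^3 + s^2*(56 - 14*c) + s*(116*c^2 - 254*c + 168) - 80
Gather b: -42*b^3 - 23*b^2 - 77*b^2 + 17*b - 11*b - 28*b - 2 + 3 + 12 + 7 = -42*b^3 - 100*b^2 - 22*b + 20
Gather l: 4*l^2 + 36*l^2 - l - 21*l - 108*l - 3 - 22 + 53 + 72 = 40*l^2 - 130*l + 100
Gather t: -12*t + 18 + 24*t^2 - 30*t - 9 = 24*t^2 - 42*t + 9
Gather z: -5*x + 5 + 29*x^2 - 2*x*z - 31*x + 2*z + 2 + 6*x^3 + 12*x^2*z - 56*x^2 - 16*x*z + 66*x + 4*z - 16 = 6*x^3 - 27*x^2 + 30*x + z*(12*x^2 - 18*x + 6) - 9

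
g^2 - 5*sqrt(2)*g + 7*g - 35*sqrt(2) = (g + 7)*(g - 5*sqrt(2))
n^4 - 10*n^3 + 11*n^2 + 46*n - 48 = (n - 8)*(n - 3)*(n - 1)*(n + 2)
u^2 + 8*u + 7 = (u + 1)*(u + 7)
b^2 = b^2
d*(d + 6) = d^2 + 6*d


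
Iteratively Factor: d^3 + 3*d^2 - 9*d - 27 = (d + 3)*(d^2 - 9) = (d + 3)^2*(d - 3)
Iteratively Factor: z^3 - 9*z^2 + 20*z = (z - 5)*(z^2 - 4*z) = (z - 5)*(z - 4)*(z)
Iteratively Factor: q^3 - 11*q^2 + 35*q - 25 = (q - 5)*(q^2 - 6*q + 5) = (q - 5)*(q - 1)*(q - 5)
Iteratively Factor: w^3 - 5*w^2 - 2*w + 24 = (w - 3)*(w^2 - 2*w - 8) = (w - 4)*(w - 3)*(w + 2)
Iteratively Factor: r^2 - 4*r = (r)*(r - 4)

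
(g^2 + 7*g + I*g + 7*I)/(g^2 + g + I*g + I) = (g + 7)/(g + 1)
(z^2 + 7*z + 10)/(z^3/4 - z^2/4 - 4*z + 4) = 4*(z^2 + 7*z + 10)/(z^3 - z^2 - 16*z + 16)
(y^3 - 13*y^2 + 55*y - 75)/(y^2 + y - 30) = (y^2 - 8*y + 15)/(y + 6)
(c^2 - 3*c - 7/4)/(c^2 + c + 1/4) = (2*c - 7)/(2*c + 1)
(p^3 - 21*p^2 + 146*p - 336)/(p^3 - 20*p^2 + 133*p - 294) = (p - 8)/(p - 7)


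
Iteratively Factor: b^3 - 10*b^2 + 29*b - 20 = (b - 1)*(b^2 - 9*b + 20) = (b - 4)*(b - 1)*(b - 5)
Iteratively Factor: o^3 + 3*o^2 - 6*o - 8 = (o + 4)*(o^2 - o - 2) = (o - 2)*(o + 4)*(o + 1)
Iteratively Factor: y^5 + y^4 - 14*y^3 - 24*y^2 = (y + 2)*(y^4 - y^3 - 12*y^2) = y*(y + 2)*(y^3 - y^2 - 12*y) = y^2*(y + 2)*(y^2 - y - 12) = y^2*(y - 4)*(y + 2)*(y + 3)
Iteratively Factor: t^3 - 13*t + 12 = (t + 4)*(t^2 - 4*t + 3) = (t - 1)*(t + 4)*(t - 3)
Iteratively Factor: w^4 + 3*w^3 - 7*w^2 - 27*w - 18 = (w + 1)*(w^3 + 2*w^2 - 9*w - 18) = (w + 1)*(w + 2)*(w^2 - 9) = (w + 1)*(w + 2)*(w + 3)*(w - 3)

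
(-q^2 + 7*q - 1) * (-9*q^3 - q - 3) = 9*q^5 - 63*q^4 + 10*q^3 - 4*q^2 - 20*q + 3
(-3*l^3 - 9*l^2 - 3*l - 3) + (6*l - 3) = -3*l^3 - 9*l^2 + 3*l - 6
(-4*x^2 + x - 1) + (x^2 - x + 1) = -3*x^2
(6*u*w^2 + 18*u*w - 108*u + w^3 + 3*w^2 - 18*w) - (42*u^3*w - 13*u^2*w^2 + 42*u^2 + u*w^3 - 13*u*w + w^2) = -42*u^3*w + 13*u^2*w^2 - 42*u^2 - u*w^3 + 6*u*w^2 + 31*u*w - 108*u + w^3 + 2*w^2 - 18*w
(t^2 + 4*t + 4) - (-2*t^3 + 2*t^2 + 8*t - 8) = 2*t^3 - t^2 - 4*t + 12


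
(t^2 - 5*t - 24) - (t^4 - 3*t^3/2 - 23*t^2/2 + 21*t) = -t^4 + 3*t^3/2 + 25*t^2/2 - 26*t - 24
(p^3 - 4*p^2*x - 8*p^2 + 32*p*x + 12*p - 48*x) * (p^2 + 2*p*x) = p^5 - 2*p^4*x - 8*p^4 - 8*p^3*x^2 + 16*p^3*x + 12*p^3 + 64*p^2*x^2 - 24*p^2*x - 96*p*x^2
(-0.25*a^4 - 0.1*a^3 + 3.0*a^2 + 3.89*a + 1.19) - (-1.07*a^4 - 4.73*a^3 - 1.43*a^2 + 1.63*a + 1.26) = 0.82*a^4 + 4.63*a^3 + 4.43*a^2 + 2.26*a - 0.0700000000000001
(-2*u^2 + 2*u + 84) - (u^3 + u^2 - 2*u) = -u^3 - 3*u^2 + 4*u + 84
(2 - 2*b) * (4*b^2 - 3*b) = -8*b^3 + 14*b^2 - 6*b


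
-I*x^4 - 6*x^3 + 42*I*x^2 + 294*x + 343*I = (x - 7)*(x + 7)*(x - 7*I)*(-I*x + 1)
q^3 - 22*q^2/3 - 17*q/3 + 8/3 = (q - 8)*(q - 1/3)*(q + 1)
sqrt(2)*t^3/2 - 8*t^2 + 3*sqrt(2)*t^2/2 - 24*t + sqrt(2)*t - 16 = (t + 2)*(t - 8*sqrt(2))*(sqrt(2)*t/2 + sqrt(2)/2)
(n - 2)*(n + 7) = n^2 + 5*n - 14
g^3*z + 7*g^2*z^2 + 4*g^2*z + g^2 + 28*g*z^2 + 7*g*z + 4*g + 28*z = (g + 4)*(g + 7*z)*(g*z + 1)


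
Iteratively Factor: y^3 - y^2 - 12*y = (y + 3)*(y^2 - 4*y) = (y - 4)*(y + 3)*(y)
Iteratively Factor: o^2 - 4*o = (o - 4)*(o)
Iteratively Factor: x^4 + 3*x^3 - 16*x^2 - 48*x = (x + 4)*(x^3 - x^2 - 12*x) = (x - 4)*(x + 4)*(x^2 + 3*x) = x*(x - 4)*(x + 4)*(x + 3)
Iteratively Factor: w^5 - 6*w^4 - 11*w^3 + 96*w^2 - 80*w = (w - 4)*(w^4 - 2*w^3 - 19*w^2 + 20*w) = w*(w - 4)*(w^3 - 2*w^2 - 19*w + 20) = w*(w - 4)*(w + 4)*(w^2 - 6*w + 5) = w*(w - 4)*(w - 1)*(w + 4)*(w - 5)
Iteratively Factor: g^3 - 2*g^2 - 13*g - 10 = (g + 2)*(g^2 - 4*g - 5) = (g - 5)*(g + 2)*(g + 1)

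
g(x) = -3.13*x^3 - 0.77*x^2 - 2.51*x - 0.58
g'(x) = -9.39*x^2 - 1.54*x - 2.51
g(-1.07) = 5.06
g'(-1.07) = -11.61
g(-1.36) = 9.28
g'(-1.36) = -17.78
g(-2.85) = 72.78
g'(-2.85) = -74.39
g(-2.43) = 45.88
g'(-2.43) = -54.21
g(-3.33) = 114.82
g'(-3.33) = -101.51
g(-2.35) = 41.69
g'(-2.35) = -50.75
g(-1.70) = 16.84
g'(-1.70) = -27.03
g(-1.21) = 6.87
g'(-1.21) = -14.39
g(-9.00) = 2241.41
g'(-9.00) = -749.24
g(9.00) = -2367.31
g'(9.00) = -776.96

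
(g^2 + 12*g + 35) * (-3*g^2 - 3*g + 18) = -3*g^4 - 39*g^3 - 123*g^2 + 111*g + 630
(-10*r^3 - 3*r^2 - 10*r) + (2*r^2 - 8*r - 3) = -10*r^3 - r^2 - 18*r - 3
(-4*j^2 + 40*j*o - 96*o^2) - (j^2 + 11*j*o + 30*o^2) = -5*j^2 + 29*j*o - 126*o^2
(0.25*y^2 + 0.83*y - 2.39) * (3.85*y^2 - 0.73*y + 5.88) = 0.9625*y^4 + 3.013*y^3 - 8.3374*y^2 + 6.6251*y - 14.0532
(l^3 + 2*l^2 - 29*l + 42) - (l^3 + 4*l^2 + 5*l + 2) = -2*l^2 - 34*l + 40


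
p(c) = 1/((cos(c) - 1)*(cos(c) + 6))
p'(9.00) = 0.01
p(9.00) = -0.10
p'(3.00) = 0.00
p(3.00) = -0.10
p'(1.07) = 0.46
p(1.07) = -0.30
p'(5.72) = -3.20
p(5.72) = -0.95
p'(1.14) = 0.38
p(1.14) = -0.27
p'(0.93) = 0.71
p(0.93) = -0.38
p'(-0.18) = -97.98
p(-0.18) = -8.86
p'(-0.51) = -4.31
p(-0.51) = -1.14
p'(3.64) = -0.02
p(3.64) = -0.10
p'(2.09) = 0.05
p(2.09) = -0.12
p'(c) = sin(c)/((cos(c) - 1)*(cos(c) + 6)^2) + sin(c)/((cos(c) - 1)^2*(cos(c) + 6))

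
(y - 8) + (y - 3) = 2*y - 11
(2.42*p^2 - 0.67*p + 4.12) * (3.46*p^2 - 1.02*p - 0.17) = 8.3732*p^4 - 4.7866*p^3 + 14.5272*p^2 - 4.0885*p - 0.7004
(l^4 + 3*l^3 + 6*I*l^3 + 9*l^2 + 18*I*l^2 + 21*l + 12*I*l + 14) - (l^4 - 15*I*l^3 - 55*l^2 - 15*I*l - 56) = 3*l^3 + 21*I*l^3 + 64*l^2 + 18*I*l^2 + 21*l + 27*I*l + 70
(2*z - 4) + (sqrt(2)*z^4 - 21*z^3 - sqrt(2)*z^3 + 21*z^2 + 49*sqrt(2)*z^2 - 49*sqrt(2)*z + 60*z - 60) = sqrt(2)*z^4 - 21*z^3 - sqrt(2)*z^3 + 21*z^2 + 49*sqrt(2)*z^2 - 49*sqrt(2)*z + 62*z - 64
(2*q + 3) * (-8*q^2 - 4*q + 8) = -16*q^3 - 32*q^2 + 4*q + 24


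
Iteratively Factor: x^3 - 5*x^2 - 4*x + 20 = (x - 2)*(x^2 - 3*x - 10) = (x - 2)*(x + 2)*(x - 5)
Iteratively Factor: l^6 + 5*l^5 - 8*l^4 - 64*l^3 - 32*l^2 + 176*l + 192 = (l - 2)*(l^5 + 7*l^4 + 6*l^3 - 52*l^2 - 136*l - 96) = (l - 2)*(l + 2)*(l^4 + 5*l^3 - 4*l^2 - 44*l - 48) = (l - 2)*(l + 2)*(l + 4)*(l^3 + l^2 - 8*l - 12) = (l - 2)*(l + 2)^2*(l + 4)*(l^2 - l - 6) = (l - 3)*(l - 2)*(l + 2)^2*(l + 4)*(l + 2)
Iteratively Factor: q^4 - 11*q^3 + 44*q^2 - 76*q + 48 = (q - 3)*(q^3 - 8*q^2 + 20*q - 16) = (q - 3)*(q - 2)*(q^2 - 6*q + 8) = (q - 3)*(q - 2)^2*(q - 4)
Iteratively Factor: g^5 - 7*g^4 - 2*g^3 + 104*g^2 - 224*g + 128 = (g - 1)*(g^4 - 6*g^3 - 8*g^2 + 96*g - 128) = (g - 2)*(g - 1)*(g^3 - 4*g^2 - 16*g + 64) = (g - 2)*(g - 1)*(g + 4)*(g^2 - 8*g + 16) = (g - 4)*(g - 2)*(g - 1)*(g + 4)*(g - 4)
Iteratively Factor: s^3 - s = (s)*(s^2 - 1) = s*(s + 1)*(s - 1)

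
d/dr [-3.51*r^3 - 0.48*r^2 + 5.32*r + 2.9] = -10.53*r^2 - 0.96*r + 5.32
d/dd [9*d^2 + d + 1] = 18*d + 1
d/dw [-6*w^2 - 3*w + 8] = -12*w - 3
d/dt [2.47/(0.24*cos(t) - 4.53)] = 0.5928*sin(t)/(0.24*cos(t) - 4.53)^2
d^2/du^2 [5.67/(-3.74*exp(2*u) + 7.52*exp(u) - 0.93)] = (-5.67*(7.48*exp(u) - 7.52)*(14.96*exp(u) - 15.04)*exp(u) + (84.8232*exp(u) - 42.6384)*(3.74*exp(2*u) - 7.52*exp(u) + 0.93))*exp(u)/(3.74*exp(2*u) - 7.52*exp(u) + 0.93)^3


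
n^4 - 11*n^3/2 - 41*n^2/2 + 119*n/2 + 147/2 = (n - 7)*(n - 3)*(n + 1)*(n + 7/2)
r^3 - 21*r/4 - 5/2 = (r - 5/2)*(r + 1/2)*(r + 2)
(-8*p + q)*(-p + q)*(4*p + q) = 32*p^3 - 28*p^2*q - 5*p*q^2 + q^3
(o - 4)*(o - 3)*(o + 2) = o^3 - 5*o^2 - 2*o + 24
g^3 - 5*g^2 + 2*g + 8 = (g - 4)*(g - 2)*(g + 1)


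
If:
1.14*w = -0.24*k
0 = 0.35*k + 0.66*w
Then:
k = 0.00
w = 0.00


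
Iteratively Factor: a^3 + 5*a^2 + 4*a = (a)*(a^2 + 5*a + 4) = a*(a + 4)*(a + 1)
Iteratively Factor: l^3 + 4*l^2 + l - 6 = (l + 3)*(l^2 + l - 2) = (l - 1)*(l + 3)*(l + 2)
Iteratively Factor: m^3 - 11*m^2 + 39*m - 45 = (m - 3)*(m^2 - 8*m + 15) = (m - 5)*(m - 3)*(m - 3)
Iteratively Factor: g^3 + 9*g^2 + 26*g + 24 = (g + 3)*(g^2 + 6*g + 8) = (g + 2)*(g + 3)*(g + 4)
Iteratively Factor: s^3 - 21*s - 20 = (s + 4)*(s^2 - 4*s - 5) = (s + 1)*(s + 4)*(s - 5)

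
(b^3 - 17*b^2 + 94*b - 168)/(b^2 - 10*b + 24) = b - 7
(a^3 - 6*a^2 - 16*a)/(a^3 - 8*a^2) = (a + 2)/a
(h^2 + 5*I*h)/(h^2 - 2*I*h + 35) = h/(h - 7*I)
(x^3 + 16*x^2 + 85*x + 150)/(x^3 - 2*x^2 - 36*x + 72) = (x^2 + 10*x + 25)/(x^2 - 8*x + 12)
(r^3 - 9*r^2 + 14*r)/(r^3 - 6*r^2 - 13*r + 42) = r/(r + 3)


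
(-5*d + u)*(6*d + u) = -30*d^2 + d*u + u^2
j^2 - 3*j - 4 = (j - 4)*(j + 1)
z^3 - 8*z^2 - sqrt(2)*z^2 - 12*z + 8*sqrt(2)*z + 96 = (z - 8)*(z - 3*sqrt(2))*(z + 2*sqrt(2))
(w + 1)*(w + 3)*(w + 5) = w^3 + 9*w^2 + 23*w + 15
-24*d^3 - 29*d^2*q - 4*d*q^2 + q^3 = (-8*d + q)*(d + q)*(3*d + q)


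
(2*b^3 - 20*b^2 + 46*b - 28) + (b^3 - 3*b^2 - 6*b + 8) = 3*b^3 - 23*b^2 + 40*b - 20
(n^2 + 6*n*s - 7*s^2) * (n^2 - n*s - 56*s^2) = n^4 + 5*n^3*s - 69*n^2*s^2 - 329*n*s^3 + 392*s^4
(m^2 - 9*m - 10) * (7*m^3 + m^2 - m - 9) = 7*m^5 - 62*m^4 - 80*m^3 - 10*m^2 + 91*m + 90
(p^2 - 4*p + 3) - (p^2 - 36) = 39 - 4*p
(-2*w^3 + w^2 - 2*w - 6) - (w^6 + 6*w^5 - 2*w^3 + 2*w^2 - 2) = -w^6 - 6*w^5 - w^2 - 2*w - 4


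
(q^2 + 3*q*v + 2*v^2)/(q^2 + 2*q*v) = (q + v)/q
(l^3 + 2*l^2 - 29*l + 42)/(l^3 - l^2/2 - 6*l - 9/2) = 2*(l^2 + 5*l - 14)/(2*l^2 + 5*l + 3)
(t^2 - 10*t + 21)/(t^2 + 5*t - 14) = (t^2 - 10*t + 21)/(t^2 + 5*t - 14)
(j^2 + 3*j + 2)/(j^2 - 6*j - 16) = (j + 1)/(j - 8)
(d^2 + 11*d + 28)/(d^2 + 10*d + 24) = (d + 7)/(d + 6)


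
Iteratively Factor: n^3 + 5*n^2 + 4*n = (n + 4)*(n^2 + n) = n*(n + 4)*(n + 1)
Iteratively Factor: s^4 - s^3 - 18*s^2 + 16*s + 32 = (s - 2)*(s^3 + s^2 - 16*s - 16) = (s - 2)*(s + 4)*(s^2 - 3*s - 4) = (s - 2)*(s + 1)*(s + 4)*(s - 4)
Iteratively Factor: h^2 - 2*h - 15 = (h + 3)*(h - 5)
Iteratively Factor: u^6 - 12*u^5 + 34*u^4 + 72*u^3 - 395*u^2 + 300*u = (u - 1)*(u^5 - 11*u^4 + 23*u^3 + 95*u^2 - 300*u) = (u - 5)*(u - 1)*(u^4 - 6*u^3 - 7*u^2 + 60*u) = (u - 5)*(u - 4)*(u - 1)*(u^3 - 2*u^2 - 15*u) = u*(u - 5)*(u - 4)*(u - 1)*(u^2 - 2*u - 15) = u*(u - 5)^2*(u - 4)*(u - 1)*(u + 3)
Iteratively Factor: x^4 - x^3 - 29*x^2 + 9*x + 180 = (x + 3)*(x^3 - 4*x^2 - 17*x + 60) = (x + 3)*(x + 4)*(x^2 - 8*x + 15) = (x - 5)*(x + 3)*(x + 4)*(x - 3)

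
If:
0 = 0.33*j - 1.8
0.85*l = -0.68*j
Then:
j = 5.45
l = -4.36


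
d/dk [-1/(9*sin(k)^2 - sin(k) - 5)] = (18*sin(k) - 1)*cos(k)/(-9*sin(k)^2 + sin(k) + 5)^2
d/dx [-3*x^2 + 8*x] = 8 - 6*x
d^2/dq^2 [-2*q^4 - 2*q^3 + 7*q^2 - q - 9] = -24*q^2 - 12*q + 14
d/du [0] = 0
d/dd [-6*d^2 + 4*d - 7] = 4 - 12*d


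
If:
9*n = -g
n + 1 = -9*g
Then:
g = -9/80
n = 1/80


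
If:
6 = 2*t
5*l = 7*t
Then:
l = 21/5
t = 3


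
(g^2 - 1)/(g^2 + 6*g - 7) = (g + 1)/(g + 7)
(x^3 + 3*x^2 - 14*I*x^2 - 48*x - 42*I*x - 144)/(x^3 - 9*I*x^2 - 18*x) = (x^2 + x*(3 - 8*I) - 24*I)/(x*(x - 3*I))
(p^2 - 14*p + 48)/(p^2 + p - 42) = (p - 8)/(p + 7)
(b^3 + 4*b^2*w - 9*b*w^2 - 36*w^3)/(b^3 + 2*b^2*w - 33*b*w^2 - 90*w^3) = (-b^2 - b*w + 12*w^2)/(-b^2 + b*w + 30*w^2)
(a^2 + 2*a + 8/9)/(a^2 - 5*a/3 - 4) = (a + 2/3)/(a - 3)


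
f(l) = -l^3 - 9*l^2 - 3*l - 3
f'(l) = -3*l^2 - 18*l - 3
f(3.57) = -173.91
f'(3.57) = -105.49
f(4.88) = -348.18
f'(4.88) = -162.28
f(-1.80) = -20.93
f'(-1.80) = 19.68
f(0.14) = -3.60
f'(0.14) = -5.58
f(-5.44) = -92.03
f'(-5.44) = 6.14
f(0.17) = -3.78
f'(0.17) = -6.15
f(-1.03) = -8.37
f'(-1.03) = 12.36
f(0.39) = -5.60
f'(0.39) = -10.48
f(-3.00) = -48.00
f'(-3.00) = 24.00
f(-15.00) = 1392.00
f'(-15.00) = -408.00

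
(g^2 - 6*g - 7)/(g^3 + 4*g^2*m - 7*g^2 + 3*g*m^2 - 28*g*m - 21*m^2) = (g + 1)/(g^2 + 4*g*m + 3*m^2)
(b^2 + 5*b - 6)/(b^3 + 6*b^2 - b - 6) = 1/(b + 1)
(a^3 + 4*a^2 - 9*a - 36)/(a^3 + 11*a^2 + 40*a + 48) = (a - 3)/(a + 4)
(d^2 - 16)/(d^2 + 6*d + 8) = (d - 4)/(d + 2)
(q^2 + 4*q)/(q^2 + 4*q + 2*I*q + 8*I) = q/(q + 2*I)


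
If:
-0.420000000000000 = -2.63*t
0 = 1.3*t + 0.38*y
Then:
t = 0.16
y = -0.55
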